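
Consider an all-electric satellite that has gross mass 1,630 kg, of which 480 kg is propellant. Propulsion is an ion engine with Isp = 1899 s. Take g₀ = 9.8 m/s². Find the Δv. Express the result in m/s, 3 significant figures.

v_e = Isp · g₀ = 1899 × 9.8 = 18610.2 m/s.
m_f = m₀ − m_prop = 1,630 − 480 = 1,150 kg.
Δv = v_e · ln(m₀/m_f) = 18610.2 × ln(1.417) = 18610.2 × 0.3488 ≈ 6491.6 m/s.

Δv ≈ 6490 m/s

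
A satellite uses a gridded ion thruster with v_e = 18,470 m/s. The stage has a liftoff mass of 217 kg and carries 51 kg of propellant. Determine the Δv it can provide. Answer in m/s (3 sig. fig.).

Δv ≈ 4950 m/s

m_f = m₀ − m_prop = 217 − 51 = 166 kg.
Δv = v_e · ln(m₀/m_f) = 18470.0 × ln(1.307) = 18470.0 × 0.2679 ≈ 4948.3 m/s.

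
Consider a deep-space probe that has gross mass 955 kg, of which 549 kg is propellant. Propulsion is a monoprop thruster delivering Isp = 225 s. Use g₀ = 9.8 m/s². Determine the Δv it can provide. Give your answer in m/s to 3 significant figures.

v_e = Isp · g₀ = 225 × 9.8 = 2205.0 m/s.
m_f = m₀ − m_prop = 955 − 549 = 406 kg.
Using Δv = v_e ln(m₀/m_f): Δv = v_e · ln(m₀/m_f) = 2205.0 × ln(2.352) = 2205.0 × 0.8554 ≈ 1886.1 m/s.

Δv ≈ 1890 m/s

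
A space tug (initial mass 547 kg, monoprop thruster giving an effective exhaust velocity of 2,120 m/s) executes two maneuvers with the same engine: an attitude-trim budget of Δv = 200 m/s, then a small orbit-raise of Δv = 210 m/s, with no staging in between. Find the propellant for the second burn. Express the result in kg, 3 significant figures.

propellant for the second burn ≈ 46.9 kg

After the first burn: m = 547 × exp(−200/2120.0) = 547 × 0.90997 = 497.754 kg.
After the second burn: m = 497.754 × exp(−210/2120.0) = 497.754 × 0.90569 = 450.811 kg.
Second-burn propellant = 497.754 − 450.811 = 46.943 kg.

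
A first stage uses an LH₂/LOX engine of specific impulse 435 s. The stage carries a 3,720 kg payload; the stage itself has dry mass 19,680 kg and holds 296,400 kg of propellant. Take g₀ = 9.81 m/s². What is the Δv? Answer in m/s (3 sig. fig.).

Δv ≈ 11200 m/s

v_e = Isp · g₀ = 435 × 9.81 = 4267.4 m/s.
m₀ = payload + dry + propellant = 3,720 + 19,680 + 296,400 = 319,800 kg.
m_f = payload + dry = 3,720 + 19,680 = 23,400 kg.
Δv = v_e · ln(m₀/m_f) = 4267.4 × ln(13.67) = 4267.4 × 2.6150 ≈ 11158.9 m/s.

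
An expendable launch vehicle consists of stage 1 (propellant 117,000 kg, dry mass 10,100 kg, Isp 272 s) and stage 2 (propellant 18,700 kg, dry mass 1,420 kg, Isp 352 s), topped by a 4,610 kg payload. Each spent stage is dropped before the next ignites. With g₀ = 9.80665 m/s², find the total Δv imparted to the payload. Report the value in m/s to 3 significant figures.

Ignition mass of stage 1 = 117,000+10,100 + 18,700+1,420 + 4,610 = 151,830 kg.
Stage 1: m₀ = 151,830 kg, m_f = 151,830 − 117,000 = 34,830 kg; Δv = 272×9.80665×ln(4.359) = 2667.4×1.4723 ≈ 3927 m/s.
Stage 2: m₀ = 24,730 kg, m_f = 24,730 − 18,700 = 6,030 kg; Δv = 352×9.80665×ln(4.101) = 3451.9×1.4113 ≈ 4872 m/s.
Total Δv = 3927 + 4872 = 8799 m/s.

Δv ≈ 8800 m/s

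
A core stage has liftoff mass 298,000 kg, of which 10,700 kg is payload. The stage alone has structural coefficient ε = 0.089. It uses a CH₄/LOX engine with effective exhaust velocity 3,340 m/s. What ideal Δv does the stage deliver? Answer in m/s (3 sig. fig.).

Δv ≈ 7030 m/s

Stage wet mass = m₀ − payload = 298,000 − 10,700 = 287,300 kg.
Stage dry mass = ε × stage wet mass = 0.089 × 287,300 = 25,569.7 kg.
Burnout mass m_f = stage dry + payload = 25,569.7 + 10,700 = 36,269.7 kg.
By the Tsiolkovsky rocket equation, Δv = v_e · ln(298,000/36,269.7) = 3340.0 × ln(8.216) = 3340.0 × 2.1061 ≈ 7034 m/s.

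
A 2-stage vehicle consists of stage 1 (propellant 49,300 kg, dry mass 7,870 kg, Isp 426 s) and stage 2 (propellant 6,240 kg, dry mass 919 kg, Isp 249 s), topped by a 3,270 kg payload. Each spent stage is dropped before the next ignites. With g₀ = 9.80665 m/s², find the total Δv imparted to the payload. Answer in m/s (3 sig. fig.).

Δv ≈ 7690 m/s

Ignition mass of stage 1 = 49,300+7,870 + 6,240+919 + 3,270 = 67,599 kg.
Stage 1: m₀ = 67,599 kg, m_f = 67,599 − 49,300 = 18,299 kg; Δv = 426×9.80665×ln(3.694) = 4177.6×1.3067 ≈ 5459 m/s.
Stage 2: m₀ = 10,429 kg, m_f = 10,429 − 6,240 = 4,189 kg; Δv = 249×9.80665×ln(2.49) = 2441.9×0.9121 ≈ 2227 m/s.
Total Δv = 5459 + 2227 = 7686 m/s.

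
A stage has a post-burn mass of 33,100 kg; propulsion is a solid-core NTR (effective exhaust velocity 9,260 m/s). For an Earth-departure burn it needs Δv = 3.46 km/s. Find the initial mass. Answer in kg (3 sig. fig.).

From the ideal rocket equation, m₀/m_f = exp(Δv / v_e) = exp(3460 / 9260.0) = exp(0.3737) = 1.4530.
m₀ = m_f × 1.4530 = 33,100 × 1.4530 = 48,094.3 kg.

initial mass ≈ 48100 kg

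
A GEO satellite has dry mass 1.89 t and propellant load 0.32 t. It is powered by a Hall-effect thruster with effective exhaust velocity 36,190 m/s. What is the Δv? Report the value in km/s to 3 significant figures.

Δv ≈ 5.66 km/s

m₀ = m_dry + m_prop = 1.89 + 0.32 = 2.21 t.
Rocket equation: Δv = v_e · ln(m₀/m_f) = 36190.0 × ln(1.169) = 36190.0 × 0.1564 ≈ 5660.7 m/s.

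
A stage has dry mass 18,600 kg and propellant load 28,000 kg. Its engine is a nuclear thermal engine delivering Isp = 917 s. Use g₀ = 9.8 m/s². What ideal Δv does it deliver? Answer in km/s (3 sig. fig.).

v_e = Isp · g₀ = 917 × 9.8 = 8986.6 m/s.
m₀ = m_dry + m_prop = 18,600 + 28,000 = 46,600 kg.
Using Δv = v_e ln(m₀/m_f): Δv = v_e · ln(m₀/m_f) = 8986.6 × ln(2.505) = 8986.6 × 0.9184 ≈ 8253.6 m/s.

Δv ≈ 8.25 km/s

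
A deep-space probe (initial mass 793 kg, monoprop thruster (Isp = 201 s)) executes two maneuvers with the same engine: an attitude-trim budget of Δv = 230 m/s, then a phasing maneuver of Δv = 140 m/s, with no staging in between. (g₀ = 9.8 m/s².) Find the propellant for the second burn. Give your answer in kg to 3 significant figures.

propellant for the second burn ≈ 48.4 kg

v_e = Isp · g₀ = 201 × 9.8 = 1969.8 m/s.
After the first burn: m = 793 × exp(−230/1969.8) = 793 × 0.88980 = 705.611 kg.
After the second burn: m = 705.611 × exp(−140/1969.8) = 705.611 × 0.93139 = 657.199 kg.
Second-burn propellant = 705.611 − 657.199 = 48.412 kg.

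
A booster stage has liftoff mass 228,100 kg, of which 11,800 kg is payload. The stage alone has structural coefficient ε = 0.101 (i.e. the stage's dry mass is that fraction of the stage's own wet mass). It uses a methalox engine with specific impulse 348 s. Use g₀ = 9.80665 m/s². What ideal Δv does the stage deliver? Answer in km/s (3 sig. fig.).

Δv ≈ 6.53 km/s

Stage wet mass = m₀ − payload = 228,100 − 11,800 = 216,300 kg.
Stage dry mass = ε × stage wet mass = 0.101 × 216,300 = 21,846.3 kg.
Burnout mass m_f = stage dry + payload = 21,846.3 + 11,800 = 33,646.3 kg.
v_e = Isp · g₀ = 348 × 9.80665 = 3412.7 m/s.
Δv = v_e · ln(228,100/33,646.3) = 3412.7 × ln(6.779) = 3412.7 × 1.9139 ≈ 6532 m/s.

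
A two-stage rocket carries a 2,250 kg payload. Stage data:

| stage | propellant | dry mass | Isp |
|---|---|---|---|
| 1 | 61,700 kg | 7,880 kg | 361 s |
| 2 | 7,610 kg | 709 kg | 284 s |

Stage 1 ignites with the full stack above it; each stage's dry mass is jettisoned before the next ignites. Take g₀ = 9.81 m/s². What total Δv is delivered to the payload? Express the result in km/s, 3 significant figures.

Ignition mass of stage 1 = 61,700+7,880 + 7,610+709 + 2,250 = 80,149 kg.
Stage 1: m₀ = 80,149 kg, m_f = 80,149 − 61,700 = 18,449 kg; Δv = 361×9.81×ln(4.344) = 3541.4×1.4689 ≈ 5202 m/s.
Stage 2: m₀ = 10,569 kg, m_f = 10,569 − 7,610 = 2,959 kg; Δv = 284×9.81×ln(3.572) = 2786.0×1.2731 ≈ 3547 m/s.
Total Δv = 5202 + 3547 = 8749 m/s.

Δv ≈ 8.75 km/s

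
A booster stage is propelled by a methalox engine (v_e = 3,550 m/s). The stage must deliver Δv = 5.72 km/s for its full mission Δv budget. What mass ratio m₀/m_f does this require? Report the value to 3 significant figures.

mass ratio ≈ 5.01

By the Tsiolkovsky rocket equation, m₀/m_f = exp(Δv / v_e) = exp(5720 / 3550.0) = exp(1.6113) = 5.0092.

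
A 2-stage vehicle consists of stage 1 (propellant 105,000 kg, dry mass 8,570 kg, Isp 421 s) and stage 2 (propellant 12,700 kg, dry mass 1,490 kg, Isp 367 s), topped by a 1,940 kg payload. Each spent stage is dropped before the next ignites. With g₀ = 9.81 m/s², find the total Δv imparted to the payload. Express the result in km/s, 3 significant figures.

Δv ≈ 12.4 km/s

Ignition mass of stage 1 = 105,000+8,570 + 12,700+1,490 + 1,940 = 129,700 kg.
Stage 1: m₀ = 129,700 kg, m_f = 129,700 − 105,000 = 24,700 kg; Δv = 421×9.81×ln(5.251) = 4130.0×1.6584 ≈ 6849 m/s.
Stage 2: m₀ = 16,130 kg, m_f = 16,130 − 12,700 = 3,430 kg; Δv = 367×9.81×ln(4.703) = 3600.3×1.5481 ≈ 5574 m/s.
Total Δv = 6849 + 5574 = 12423 m/s.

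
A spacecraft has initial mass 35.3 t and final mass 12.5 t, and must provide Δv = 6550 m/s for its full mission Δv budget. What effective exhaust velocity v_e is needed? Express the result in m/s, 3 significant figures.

v_e ≈ 6310 m/s

ln(m₀/m_f) = ln(35300/12500) = ln(2.824) = 1.0382.
Using Δv = v_e ln(m₀/m_f): v_e = Δv / ln(m₀/m_f) = 6550 / 1.0382 = 6309.3 m/s.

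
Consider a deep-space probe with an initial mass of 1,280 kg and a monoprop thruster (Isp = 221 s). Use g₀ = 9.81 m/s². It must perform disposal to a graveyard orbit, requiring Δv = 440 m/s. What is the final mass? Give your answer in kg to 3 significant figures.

v_e = Isp · g₀ = 221 × 9.81 = 2168.0 m/s.
From the ideal rocket equation, m₀/m_f = exp(Δv / v_e) = exp(440 / 2168.0) = exp(0.2030) = 1.2250.
m_f = m₀ / 1.2250 = 1,280 / 1.2250 = 1,044.9 kg.

final mass ≈ 1040 kg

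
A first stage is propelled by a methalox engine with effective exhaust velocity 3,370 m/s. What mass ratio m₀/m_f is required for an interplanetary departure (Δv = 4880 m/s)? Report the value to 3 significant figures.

mass ratio ≈ 4.25

By the Tsiolkovsky rocket equation, m₀/m_f = exp(Δv / v_e) = exp(4880 / 3370.0) = exp(1.4481) = 4.2549.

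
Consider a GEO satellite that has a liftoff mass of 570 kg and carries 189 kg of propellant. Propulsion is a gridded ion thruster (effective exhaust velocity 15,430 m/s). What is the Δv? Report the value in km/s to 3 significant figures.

m_f = m₀ − m_prop = 570 − 189 = 381 kg.
Δv = v_e · ln(m₀/m_f) = 15430.0 × ln(1.496) = 15430.0 × 0.4028 ≈ 6215.8 m/s.

Δv ≈ 6.22 km/s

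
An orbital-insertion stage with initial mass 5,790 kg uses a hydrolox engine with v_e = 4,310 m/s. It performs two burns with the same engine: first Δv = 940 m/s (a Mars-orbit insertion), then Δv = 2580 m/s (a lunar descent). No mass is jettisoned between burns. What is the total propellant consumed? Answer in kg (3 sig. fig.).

After the first burn: m = 5790 × exp(−940/4310.0) = 5790 × 0.80405 = 4,655.45 kg.
After the second burn: m = 4,655.45 × exp(−2580/4310.0) = 4,655.45 × 0.54958 = 2,558.54 kg.
Total propellant = m₀ − m_final = 5790 − 2,558.54 = 3,231.46 kg.

total propellant consumed ≈ 3230 kg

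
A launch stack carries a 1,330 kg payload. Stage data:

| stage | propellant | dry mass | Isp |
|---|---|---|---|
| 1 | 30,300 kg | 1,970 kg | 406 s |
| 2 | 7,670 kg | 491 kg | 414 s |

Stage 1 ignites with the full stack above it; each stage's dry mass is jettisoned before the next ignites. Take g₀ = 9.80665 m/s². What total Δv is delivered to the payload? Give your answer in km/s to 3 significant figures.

Δv ≈ 11.9 km/s

Ignition mass of stage 1 = 30,300+1,970 + 7,670+491 + 1,330 = 41,761 kg.
Stage 1: m₀ = 41,761 kg, m_f = 41,761 − 30,300 = 11,461 kg; Δv = 406×9.80665×ln(3.644) = 3981.5×1.2930 ≈ 5148 m/s.
Stage 2: m₀ = 9,491 kg, m_f = 9,491 − 7,670 = 1,821 kg; Δv = 414×9.80665×ln(5.212) = 4060.0×1.6510 ≈ 6703 m/s.
Total Δv = 5148 + 6703 = 11851 m/s.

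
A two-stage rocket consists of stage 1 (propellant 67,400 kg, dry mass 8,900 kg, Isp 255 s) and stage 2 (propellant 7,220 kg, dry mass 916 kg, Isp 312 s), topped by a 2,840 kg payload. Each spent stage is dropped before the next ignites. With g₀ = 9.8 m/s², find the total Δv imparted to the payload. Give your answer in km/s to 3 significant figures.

Ignition mass of stage 1 = 67,400+8,900 + 7,220+916 + 2,840 = 87,276 kg.
Stage 1: m₀ = 87,276 kg, m_f = 87,276 − 67,400 = 19,876 kg; Δv = 255×9.8×ln(4.391) = 2499.0×1.4796 ≈ 3697 m/s.
Stage 2: m₀ = 10,976 kg, m_f = 10,976 − 7,220 = 3,756 kg; Δv = 312×9.8×ln(2.922) = 3057.6×1.0724 ≈ 3279 m/s.
Total Δv = 3697 + 3279 = 6976 m/s.

Δv ≈ 6.98 km/s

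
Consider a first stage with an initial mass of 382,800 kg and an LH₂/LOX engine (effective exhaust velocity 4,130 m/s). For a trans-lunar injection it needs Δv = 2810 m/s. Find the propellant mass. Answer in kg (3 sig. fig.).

From the ideal rocket equation, m₀/m_f = exp(Δv / v_e) = exp(2810 / 4130.0) = exp(0.6804) = 1.9746.
m_f = 382,800 / 1.9746 = 193,862 kg, so propellant = m₀ − m_f = 382,800 − 193,862 = 188,938 kg.

propellant mass ≈ 189000 kg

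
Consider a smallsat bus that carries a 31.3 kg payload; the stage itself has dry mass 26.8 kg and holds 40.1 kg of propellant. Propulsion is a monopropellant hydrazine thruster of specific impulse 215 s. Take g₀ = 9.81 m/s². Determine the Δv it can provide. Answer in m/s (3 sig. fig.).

Δv ≈ 1110 m/s

v_e = Isp · g₀ = 215 × 9.81 = 2109.2 m/s.
m₀ = payload + dry + propellant = 31.3 + 26.8 + 40.1 = 98.2 kg.
m_f = payload + dry = 31.3 + 26.8 = 58.1 kg.
Δv = v_e · ln(m₀/m_f) = 2109.2 × ln(1.69) = 2109.2 × 0.5248 ≈ 1107.0 m/s.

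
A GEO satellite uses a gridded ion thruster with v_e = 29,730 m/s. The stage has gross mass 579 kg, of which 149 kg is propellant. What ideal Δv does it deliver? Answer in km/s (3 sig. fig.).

Δv ≈ 8.85 km/s

m_f = m₀ − m_prop = 579 − 149 = 430 kg.
Δv = v_e · ln(m₀/m_f) = 29730.0 × ln(1.347) = 29730.0 × 0.2975 ≈ 8845.2 m/s.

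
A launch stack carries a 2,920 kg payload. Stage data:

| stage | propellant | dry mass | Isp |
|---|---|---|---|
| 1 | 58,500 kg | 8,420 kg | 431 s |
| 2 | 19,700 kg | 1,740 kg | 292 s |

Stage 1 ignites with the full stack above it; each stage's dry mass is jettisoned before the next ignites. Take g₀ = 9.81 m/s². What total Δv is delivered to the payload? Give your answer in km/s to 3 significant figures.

Δv ≈ 9.07 km/s

Ignition mass of stage 1 = 58,500+8,420 + 19,700+1,740 + 2,920 = 91,280 kg.
Stage 1: m₀ = 91,280 kg, m_f = 91,280 − 58,500 = 32,780 kg; Δv = 431×9.81×ln(2.785) = 4228.1×1.0241 ≈ 4330 m/s.
Stage 2: m₀ = 24,360 kg, m_f = 24,360 − 19,700 = 4,660 kg; Δv = 292×9.81×ln(5.227) = 2864.5×1.6539 ≈ 4738 m/s.
Total Δv = 4330 + 4738 = 9068 m/s.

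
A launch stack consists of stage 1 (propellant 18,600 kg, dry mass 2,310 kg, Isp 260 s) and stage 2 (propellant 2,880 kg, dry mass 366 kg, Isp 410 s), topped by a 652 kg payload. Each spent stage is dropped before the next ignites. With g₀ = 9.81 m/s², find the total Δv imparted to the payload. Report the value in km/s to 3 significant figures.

Δv ≈ 8.93 km/s

Ignition mass of stage 1 = 18,600+2,310 + 2,880+366 + 652 = 24,808 kg.
Stage 1: m₀ = 24,808 kg, m_f = 24,808 − 18,600 = 6,208 kg; Δv = 260×9.81×ln(3.996) = 2550.6×1.3853 ≈ 3533 m/s.
Stage 2: m₀ = 3,898 kg, m_f = 3,898 − 2,880 = 1,018 kg; Δv = 410×9.81×ln(3.829) = 4022.1×1.3426 ≈ 5400 m/s.
Total Δv = 3533 + 5400 = 8933 m/s.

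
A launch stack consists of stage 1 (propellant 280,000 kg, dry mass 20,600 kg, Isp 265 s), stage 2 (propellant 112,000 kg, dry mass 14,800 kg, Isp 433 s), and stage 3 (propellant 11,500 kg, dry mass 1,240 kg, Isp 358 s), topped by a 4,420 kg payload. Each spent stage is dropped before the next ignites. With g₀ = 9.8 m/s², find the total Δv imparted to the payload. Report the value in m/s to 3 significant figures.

Δv ≈ 12900 m/s

Ignition mass of stage 1 = 280,000+20,600 + 112,000+14,800 + 11,500+1,240 + 4,420 = 444,560 kg.
Stage 1: m₀ = 444,560 kg, m_f = 444,560 − 280,000 = 164,560 kg; Δv = 265×9.8×ln(2.702) = 2597.0×0.9938 ≈ 2581 m/s.
Stage 2: m₀ = 143,960 kg, m_f = 143,960 − 112,000 = 31,960 kg; Δv = 433×9.8×ln(4.504) = 4243.4×1.5051 ≈ 6387 m/s.
Stage 3: m₀ = 17,160 kg, m_f = 17,160 − 11,500 = 5,660 kg; Δv = 358×9.8×ln(3.032) = 3508.4×1.1092 ≈ 3891 m/s.
Total Δv = 2581 + 6387 + 3891 = 12859 m/s.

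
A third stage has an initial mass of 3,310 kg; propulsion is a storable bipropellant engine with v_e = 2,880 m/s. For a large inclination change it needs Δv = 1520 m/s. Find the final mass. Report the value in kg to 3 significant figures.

final mass ≈ 1950 kg

Rocket equation: m₀/m_f = exp(Δv / v_e) = exp(1520 / 2880.0) = exp(0.5278) = 1.6952.
m_f = m₀ / 1.6952 = 3,310 / 1.6952 = 1,952.57 kg.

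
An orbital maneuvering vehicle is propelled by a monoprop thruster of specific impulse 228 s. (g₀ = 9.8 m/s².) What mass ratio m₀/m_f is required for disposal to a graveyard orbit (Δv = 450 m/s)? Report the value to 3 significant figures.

mass ratio ≈ 1.22

v_e = Isp · g₀ = 228 × 9.8 = 2234.4 m/s.
m₀/m_f = exp(Δv / v_e) = exp(450 / 2234.4) = exp(0.2014) = 1.2231.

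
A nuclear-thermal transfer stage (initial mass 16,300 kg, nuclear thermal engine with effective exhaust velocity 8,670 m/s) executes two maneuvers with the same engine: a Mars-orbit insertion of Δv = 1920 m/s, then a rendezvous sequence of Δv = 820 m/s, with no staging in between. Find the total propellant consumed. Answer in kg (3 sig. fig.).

After the first burn: m = 16300 × exp(−1920/8670.0) = 16300 × 0.80135 = 13,062 kg.
After the second burn: m = 13,062 × exp(−820/8670.0) = 13,062 × 0.90976 = 11,883.3 kg.
Total propellant = m₀ − m_final = 16300 − 11,883.3 = 4,416.7 kg.

total propellant consumed ≈ 4420 kg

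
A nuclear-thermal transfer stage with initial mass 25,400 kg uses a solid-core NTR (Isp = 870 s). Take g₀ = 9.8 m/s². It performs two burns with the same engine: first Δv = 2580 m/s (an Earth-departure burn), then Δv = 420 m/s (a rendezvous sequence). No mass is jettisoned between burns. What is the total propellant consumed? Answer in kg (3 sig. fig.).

total propellant consumed ≈ 7530 kg

v_e = Isp · g₀ = 870 × 9.8 = 8526.0 m/s.
After the first burn: m = 25400 × exp(−2580/8526.0) = 25400 × 0.73889 = 18,767.8 kg.
After the second burn: m = 18,767.8 × exp(−420/8526.0) = 18,767.8 × 0.95193 = 17,865.6 kg.
Total propellant = m₀ − m_final = 25400 − 17,865.6 = 7,534.4 kg.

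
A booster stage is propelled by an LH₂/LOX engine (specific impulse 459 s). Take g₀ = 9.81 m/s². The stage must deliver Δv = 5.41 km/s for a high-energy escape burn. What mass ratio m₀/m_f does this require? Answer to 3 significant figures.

v_e = Isp · g₀ = 459 × 9.81 = 4502.8 m/s.
From the ideal rocket equation, m₀/m_f = exp(Δv / v_e) = exp(5410 / 4502.8) = exp(1.2015) = 3.3250.

mass ratio ≈ 3.33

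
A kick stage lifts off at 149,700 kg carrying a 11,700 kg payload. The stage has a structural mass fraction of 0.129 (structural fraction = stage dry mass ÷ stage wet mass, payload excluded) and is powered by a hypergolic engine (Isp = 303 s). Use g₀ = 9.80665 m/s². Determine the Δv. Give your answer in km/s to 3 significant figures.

Stage wet mass = m₀ − payload = 149,700 − 11,700 = 138,000 kg.
Stage dry mass = ε × stage wet mass = 0.129 × 138,000 = 17,802 kg.
Burnout mass m_f = stage dry + payload = 17,802 + 11,700 = 29,502 kg.
v_e = Isp · g₀ = 303 × 9.80665 = 2971.4 m/s.
By the Tsiolkovsky rocket equation, Δv = v_e · ln(149,700/29,502) = 2971.4 × ln(5.074) = 2971.4 × 1.6242 ≈ 4826 m/s.

Δv ≈ 4.83 km/s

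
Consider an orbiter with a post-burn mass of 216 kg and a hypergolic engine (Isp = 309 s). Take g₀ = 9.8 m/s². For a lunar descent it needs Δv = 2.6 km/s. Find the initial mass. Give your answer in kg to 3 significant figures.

v_e = Isp · g₀ = 309 × 9.8 = 3028.2 m/s.
Using Δv = v_e ln(m₀/m_f): m₀/m_f = exp(Δv / v_e) = exp(2600 / 3028.2) = exp(0.8586) = 2.3598.
m₀ = m_f × 2.3598 = 216 × 2.3598 = 509.717 kg.

initial mass ≈ 510 kg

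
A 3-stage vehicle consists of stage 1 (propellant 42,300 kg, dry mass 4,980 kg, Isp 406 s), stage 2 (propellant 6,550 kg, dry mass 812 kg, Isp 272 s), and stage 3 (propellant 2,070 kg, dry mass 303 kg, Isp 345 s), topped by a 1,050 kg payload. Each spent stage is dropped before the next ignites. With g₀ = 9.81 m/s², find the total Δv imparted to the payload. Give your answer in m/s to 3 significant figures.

Δv ≈ 10800 m/s

Ignition mass of stage 1 = 42,300+4,980 + 6,550+812 + 2,070+303 + 1,050 = 58,065 kg.
Stage 1: m₀ = 58,065 kg, m_f = 58,065 − 42,300 = 15,765 kg; Δv = 406×9.81×ln(3.683) = 3982.9×1.3038 ≈ 5193 m/s.
Stage 2: m₀ = 10,785 kg, m_f = 10,785 − 6,550 = 4,235 kg; Δv = 272×9.81×ln(2.547) = 2668.3×0.9348 ≈ 2494 m/s.
Stage 3: m₀ = 3,423 kg, m_f = 3,423 − 2,070 = 1,353 kg; Δv = 345×9.81×ln(2.53) = 3384.5×0.9282 ≈ 3141 m/s.
Total Δv = 5193 + 2494 + 3141 = 10828 m/s.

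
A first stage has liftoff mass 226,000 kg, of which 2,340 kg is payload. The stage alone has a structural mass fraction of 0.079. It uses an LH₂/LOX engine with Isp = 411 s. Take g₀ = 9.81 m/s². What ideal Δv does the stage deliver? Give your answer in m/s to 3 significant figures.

Δv ≈ 9770 m/s

Stage wet mass = m₀ − payload = 226,000 − 2,340 = 223,660 kg.
Stage dry mass = ε × stage wet mass = 0.079 × 223,660 = 17,669.1 kg.
Burnout mass m_f = stage dry + payload = 17,669.1 + 2,340 = 20,009.1 kg.
v_e = Isp · g₀ = 411 × 9.81 = 4031.9 m/s.
Rocket equation: Δv = v_e · ln(226,000/20,009.1) = 4031.9 × ln(11.29) = 4031.9 × 2.4243 ≈ 9775 m/s.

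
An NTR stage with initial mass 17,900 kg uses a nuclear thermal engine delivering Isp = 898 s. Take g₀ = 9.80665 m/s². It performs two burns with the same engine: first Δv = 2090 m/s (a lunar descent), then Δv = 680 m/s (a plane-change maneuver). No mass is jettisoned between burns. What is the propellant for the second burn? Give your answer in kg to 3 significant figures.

propellant for the second burn ≈ 1050 kg

v_e = Isp · g₀ = 898 × 9.80665 = 8806.4 m/s.
After the first burn: m = 17900 × exp(−2090/8806.4) = 17900 × 0.78873 = 14,118.3 kg.
After the second burn: m = 14,118.3 × exp(−680/8806.4) = 14,118.3 × 0.92569 = 13,069.2 kg.
Second-burn propellant = 14,118.3 − 13,069.2 = 1,049.1 kg.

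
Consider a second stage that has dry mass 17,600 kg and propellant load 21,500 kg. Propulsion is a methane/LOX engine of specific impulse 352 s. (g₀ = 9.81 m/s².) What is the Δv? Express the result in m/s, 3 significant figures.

Δv ≈ 2760 m/s

v_e = Isp · g₀ = 352 × 9.81 = 3453.1 m/s.
m₀ = m_dry + m_prop = 17,600 + 21,500 = 39,100 kg.
Δv = v_e · ln(m₀/m_f) = 3453.1 × ln(2.222) = 3453.1 × 0.7982 ≈ 2756.4 m/s.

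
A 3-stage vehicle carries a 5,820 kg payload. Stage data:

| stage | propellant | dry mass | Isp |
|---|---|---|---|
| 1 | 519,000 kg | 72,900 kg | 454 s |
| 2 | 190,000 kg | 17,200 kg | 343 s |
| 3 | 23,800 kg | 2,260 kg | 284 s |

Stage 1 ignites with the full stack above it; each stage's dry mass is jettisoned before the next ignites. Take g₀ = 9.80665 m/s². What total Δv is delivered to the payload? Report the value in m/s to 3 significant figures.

Δv ≈ 13500 m/s

Ignition mass of stage 1 = 519,000+72,900 + 190,000+17,200 + 23,800+2,260 + 5,820 = 830,980 kg.
Stage 1: m₀ = 830,980 kg, m_f = 830,980 − 519,000 = 311,980 kg; Δv = 454×9.80665×ln(2.664) = 4452.2×0.9797 ≈ 4362 m/s.
Stage 2: m₀ = 239,080 kg, m_f = 239,080 − 190,000 = 49,080 kg; Δv = 343×9.80665×ln(4.871) = 3363.7×1.5833 ≈ 5326 m/s.
Stage 3: m₀ = 31,880 kg, m_f = 31,880 − 23,800 = 8,080 kg; Δv = 284×9.80665×ln(3.946) = 2785.1×1.3726 ≈ 3823 m/s.
Total Δv = 4362 + 5326 + 3823 = 13511 m/s.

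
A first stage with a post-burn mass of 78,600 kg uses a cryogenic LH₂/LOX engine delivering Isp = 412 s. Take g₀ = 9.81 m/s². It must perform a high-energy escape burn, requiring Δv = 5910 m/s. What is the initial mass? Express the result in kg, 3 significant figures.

initial mass ≈ 339000 kg

v_e = Isp · g₀ = 412 × 9.81 = 4041.7 m/s.
m₀/m_f = exp(Δv / v_e) = exp(5910 / 4041.7) = exp(1.4622) = 4.3157.
m₀ = m_f × 4.3157 = 78,600 × 4.3157 = 339,214 kg.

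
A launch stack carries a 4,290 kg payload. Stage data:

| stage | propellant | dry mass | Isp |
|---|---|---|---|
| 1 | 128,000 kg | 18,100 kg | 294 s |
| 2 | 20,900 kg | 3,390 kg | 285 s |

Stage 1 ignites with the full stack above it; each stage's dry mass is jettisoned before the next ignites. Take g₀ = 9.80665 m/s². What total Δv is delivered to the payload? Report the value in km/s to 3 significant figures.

Δv ≈ 7.48 km/s

Ignition mass of stage 1 = 128,000+18,100 + 20,900+3,390 + 4,290 = 174,680 kg.
Stage 1: m₀ = 174,680 kg, m_f = 174,680 − 128,000 = 46,680 kg; Δv = 294×9.80665×ln(3.742) = 2883.2×1.3196 ≈ 3805 m/s.
Stage 2: m₀ = 28,580 kg, m_f = 28,580 − 20,900 = 7,680 kg; Δv = 285×9.80665×ln(3.721) = 2794.9×1.3141 ≈ 3673 m/s.
Total Δv = 3805 + 3673 = 7478 m/s.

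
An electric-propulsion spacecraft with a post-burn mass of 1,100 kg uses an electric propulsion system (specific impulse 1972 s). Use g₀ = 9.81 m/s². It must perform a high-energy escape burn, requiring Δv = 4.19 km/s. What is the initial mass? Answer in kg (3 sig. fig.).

v_e = Isp · g₀ = 1972 × 9.81 = 19345.3 m/s.
Rocket equation: m₀/m_f = exp(Δv / v_e) = exp(4190 / 19345.3) = exp(0.2166) = 1.2418.
m₀ = m_f × 1.2418 = 1,100 × 1.2418 = 1,365.98 kg.

initial mass ≈ 1370 kg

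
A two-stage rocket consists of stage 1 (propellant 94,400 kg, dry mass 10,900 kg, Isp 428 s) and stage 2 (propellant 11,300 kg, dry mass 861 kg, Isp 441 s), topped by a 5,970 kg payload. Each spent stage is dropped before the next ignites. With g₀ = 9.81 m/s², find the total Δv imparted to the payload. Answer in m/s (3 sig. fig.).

Δv ≈ 10300 m/s

Ignition mass of stage 1 = 94,400+10,900 + 11,300+861 + 5,970 = 123,431 kg.
Stage 1: m₀ = 123,431 kg, m_f = 123,431 − 94,400 = 29,031 kg; Δv = 428×9.81×ln(4.252) = 4198.7×1.4473 ≈ 6077 m/s.
Stage 2: m₀ = 18,131 kg, m_f = 18,131 − 11,300 = 6,831 kg; Δv = 441×9.81×ln(2.654) = 4326.2×0.9762 ≈ 4223 m/s.
Total Δv = 6077 + 4223 = 10300 m/s.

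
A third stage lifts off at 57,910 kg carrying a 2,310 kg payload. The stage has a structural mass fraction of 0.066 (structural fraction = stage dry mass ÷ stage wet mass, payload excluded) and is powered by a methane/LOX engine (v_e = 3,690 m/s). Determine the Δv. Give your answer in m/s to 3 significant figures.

Stage wet mass = m₀ − payload = 57,910 − 2,310 = 55,600 kg.
Stage dry mass = ε × stage wet mass = 0.066 × 55,600 = 3,669.6 kg.
Burnout mass m_f = stage dry + payload = 3,669.6 + 2,310 = 5,979.6 kg.
Using Δv = v_e ln(m₀/m_f): Δv = v_e · ln(57,910/5,979.6) = 3690.0 × ln(9.685) = 3690.0 × 2.2705 ≈ 8378 m/s.

Δv ≈ 8380 m/s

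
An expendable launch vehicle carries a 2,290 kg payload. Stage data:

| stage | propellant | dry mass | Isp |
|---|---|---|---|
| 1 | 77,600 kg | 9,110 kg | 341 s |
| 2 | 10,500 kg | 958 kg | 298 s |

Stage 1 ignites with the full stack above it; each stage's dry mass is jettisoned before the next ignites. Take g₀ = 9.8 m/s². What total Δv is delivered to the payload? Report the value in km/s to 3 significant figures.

Δv ≈ 9.16 km/s

Ignition mass of stage 1 = 77,600+9,110 + 10,500+958 + 2,290 = 100,458 kg.
Stage 1: m₀ = 100,458 kg, m_f = 100,458 − 77,600 = 22,858 kg; Δv = 341×9.8×ln(4.395) = 3341.8×1.4804 ≈ 4947 m/s.
Stage 2: m₀ = 13,748 kg, m_f = 13,748 − 10,500 = 3,248 kg; Δv = 298×9.8×ln(4.233) = 2920.4×1.4429 ≈ 4214 m/s.
Total Δv = 4947 + 4214 = 9161 m/s.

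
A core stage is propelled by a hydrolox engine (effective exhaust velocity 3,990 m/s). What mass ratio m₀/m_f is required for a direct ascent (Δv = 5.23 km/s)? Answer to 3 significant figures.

By the Tsiolkovsky rocket equation, m₀/m_f = exp(Δv / v_e) = exp(5230 / 3990.0) = exp(1.3108) = 3.7091.

mass ratio ≈ 3.71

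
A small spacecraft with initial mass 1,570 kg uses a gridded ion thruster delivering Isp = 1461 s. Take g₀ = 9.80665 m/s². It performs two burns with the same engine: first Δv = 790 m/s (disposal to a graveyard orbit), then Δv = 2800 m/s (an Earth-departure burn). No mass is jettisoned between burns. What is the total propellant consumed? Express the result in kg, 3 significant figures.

total propellant consumed ≈ 348 kg

v_e = Isp · g₀ = 1461 × 9.80665 = 14327.5 m/s.
After the first burn: m = 1570 × exp(−790/14327.5) = 1570 × 0.94635 = 1,485.77 kg.
After the second burn: m = 1,485.77 × exp(−2800/14327.5) = 1,485.77 × 0.82248 = 1,222.02 kg.
Total propellant = m₀ − m_final = 1570 − 1,222.02 = 347.98 kg.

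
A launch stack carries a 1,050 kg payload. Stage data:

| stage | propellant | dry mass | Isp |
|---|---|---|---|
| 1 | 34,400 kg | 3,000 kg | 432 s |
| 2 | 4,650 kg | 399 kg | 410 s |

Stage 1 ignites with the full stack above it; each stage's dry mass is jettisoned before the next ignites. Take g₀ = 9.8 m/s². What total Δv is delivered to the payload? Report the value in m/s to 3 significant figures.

Δv ≈ 12400 m/s

Ignition mass of stage 1 = 34,400+3,000 + 4,650+399 + 1,050 = 43,499 kg.
Stage 1: m₀ = 43,499 kg, m_f = 43,499 − 34,400 = 9,099 kg; Δv = 432×9.8×ln(4.781) = 4233.6×1.5646 ≈ 6624 m/s.
Stage 2: m₀ = 6,099 kg, m_f = 6,099 − 4,650 = 1,449 kg; Δv = 410×9.8×ln(4.209) = 4018.0×1.4373 ≈ 5775 m/s.
Total Δv = 6624 + 5775 = 12399 m/s.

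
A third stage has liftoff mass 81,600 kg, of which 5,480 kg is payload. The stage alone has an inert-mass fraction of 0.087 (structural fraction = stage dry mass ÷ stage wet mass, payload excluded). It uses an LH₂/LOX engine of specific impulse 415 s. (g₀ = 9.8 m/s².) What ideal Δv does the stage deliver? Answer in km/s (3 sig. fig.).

Δv ≈ 7.76 km/s

Stage wet mass = m₀ − payload = 81,600 − 5,480 = 76,120 kg.
Stage dry mass = ε × stage wet mass = 0.087 × 76,120 = 6,622.44 kg.
Burnout mass m_f = stage dry + payload = 6,622.44 + 5,480 = 12,102.44 kg.
v_e = Isp · g₀ = 415 × 9.8 = 4067.0 m/s.
Δv = v_e · ln(81,600/12,102.44) = 4067.0 × ln(6.742) = 4067.0 × 1.9084 ≈ 7762 m/s.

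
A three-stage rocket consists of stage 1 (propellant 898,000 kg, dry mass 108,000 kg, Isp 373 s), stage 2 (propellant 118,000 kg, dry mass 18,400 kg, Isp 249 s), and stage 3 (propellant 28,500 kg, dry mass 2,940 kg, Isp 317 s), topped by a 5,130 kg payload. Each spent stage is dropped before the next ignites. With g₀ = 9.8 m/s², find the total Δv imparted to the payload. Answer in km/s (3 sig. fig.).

Ignition mass of stage 1 = 898,000+108,000 + 118,000+18,400 + 28,500+2,940 + 5,130 = 1,178,970 kg.
Stage 1: m₀ = 1,178,970 kg, m_f = 1,178,970 − 898,000 = 280,970 kg; Δv = 373×9.8×ln(4.196) = 3655.4×1.4341 ≈ 5242 m/s.
Stage 2: m₀ = 172,970 kg, m_f = 172,970 − 118,000 = 54,970 kg; Δv = 249×9.8×ln(3.147) = 2440.2×1.1463 ≈ 2797 m/s.
Stage 3: m₀ = 36,570 kg, m_f = 36,570 − 28,500 = 8,070 kg; Δv = 317×9.8×ln(4.532) = 3106.6×1.5111 ≈ 4694 m/s.
Total Δv = 5242 + 2797 + 4694 = 12733 m/s.

Δv ≈ 12.7 km/s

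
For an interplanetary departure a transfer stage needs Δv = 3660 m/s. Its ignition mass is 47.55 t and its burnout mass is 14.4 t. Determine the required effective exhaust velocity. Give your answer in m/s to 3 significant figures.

ln(m₀/m_f) = ln(47550/14400) = ln(3.302) = 1.1946.
Rocket equation: v_e = Δv / ln(m₀/m_f) = 3660 / 1.1946 = 3063.9 m/s.

v_e ≈ 3060 m/s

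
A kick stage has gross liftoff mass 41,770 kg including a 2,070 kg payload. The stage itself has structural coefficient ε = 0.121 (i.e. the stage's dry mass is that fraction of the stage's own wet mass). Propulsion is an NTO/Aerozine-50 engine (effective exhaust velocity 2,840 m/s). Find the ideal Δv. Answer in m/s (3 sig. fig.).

Stage wet mass = m₀ − payload = 41,770 − 2,070 = 39,700 kg.
Stage dry mass = ε × stage wet mass = 0.121 × 39,700 = 4,803.7 kg.
Burnout mass m_f = stage dry + payload = 4,803.7 + 2,070 = 6,873.7 kg.
Rocket equation: Δv = v_e · ln(41,770/6,873.7) = 2840.0 × ln(6.077) = 2840.0 × 1.8045 ≈ 5125 m/s.

Δv ≈ 5120 m/s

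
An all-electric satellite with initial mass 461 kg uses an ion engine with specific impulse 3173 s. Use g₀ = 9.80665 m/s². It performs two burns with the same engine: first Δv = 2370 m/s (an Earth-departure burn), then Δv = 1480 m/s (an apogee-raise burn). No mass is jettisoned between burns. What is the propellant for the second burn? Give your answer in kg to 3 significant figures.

v_e = Isp · g₀ = 3173 × 9.80665 = 31116.5 m/s.
After the first burn: m = 461 × exp(−2370/31116.5) = 461 × 0.92666 = 427.19 kg.
After the second burn: m = 427.19 × exp(−1480/31116.5) = 427.19 × 0.95355 = 407.347 kg.
Second-burn propellant = 427.19 − 407.347 = 19.843 kg.

propellant for the second burn ≈ 19.8 kg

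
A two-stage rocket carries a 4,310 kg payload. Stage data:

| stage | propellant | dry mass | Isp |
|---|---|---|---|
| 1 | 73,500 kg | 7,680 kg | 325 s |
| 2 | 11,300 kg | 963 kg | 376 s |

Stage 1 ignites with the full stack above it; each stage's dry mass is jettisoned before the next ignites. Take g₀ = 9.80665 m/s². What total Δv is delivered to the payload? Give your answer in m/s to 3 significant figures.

Ignition mass of stage 1 = 73,500+7,680 + 11,300+963 + 4,310 = 97,753 kg.
Stage 1: m₀ = 97,753 kg, m_f = 97,753 − 73,500 = 24,253 kg; Δv = 325×9.80665×ln(4.031) = 3187.2×1.3939 ≈ 4443 m/s.
Stage 2: m₀ = 16,573 kg, m_f = 16,573 − 11,300 = 5,273 kg; Δv = 376×9.80665×ln(3.143) = 3687.3×1.1452 ≈ 4223 m/s.
Total Δv = 4443 + 4223 = 8666 m/s.

Δv ≈ 8670 m/s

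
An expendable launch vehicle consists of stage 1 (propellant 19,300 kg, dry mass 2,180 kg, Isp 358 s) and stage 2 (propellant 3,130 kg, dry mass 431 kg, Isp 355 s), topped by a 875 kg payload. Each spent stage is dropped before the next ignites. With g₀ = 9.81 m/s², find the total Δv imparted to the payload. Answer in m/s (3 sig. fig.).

Ignition mass of stage 1 = 19,300+2,180 + 3,130+431 + 875 = 25,916 kg.
Stage 1: m₀ = 25,916 kg, m_f = 25,916 − 19,300 = 6,616 kg; Δv = 358×9.81×ln(3.917) = 3512.0×1.3654 ≈ 4795 m/s.
Stage 2: m₀ = 4,436 kg, m_f = 4,436 − 3,130 = 1,306 kg; Δv = 355×9.81×ln(3.397) = 3482.6×1.2228 ≈ 4258 m/s.
Total Δv = 4795 + 4258 = 9053 m/s.

Δv ≈ 9050 m/s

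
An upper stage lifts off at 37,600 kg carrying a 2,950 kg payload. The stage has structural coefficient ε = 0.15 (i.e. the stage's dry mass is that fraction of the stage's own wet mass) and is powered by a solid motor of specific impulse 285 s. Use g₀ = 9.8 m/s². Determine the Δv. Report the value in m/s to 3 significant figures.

Stage wet mass = m₀ − payload = 37,600 − 2,950 = 34,650 kg.
Stage dry mass = ε × stage wet mass = 0.15 × 34,650 = 5,197.5 kg.
Burnout mass m_f = stage dry + payload = 5,197.5 + 2,950 = 8,147.5 kg.
v_e = Isp · g₀ = 285 × 9.8 = 2793.0 m/s.
Using Δv = v_e ln(m₀/m_f): Δv = v_e · ln(37,600/8,147.5) = 2793.0 × ln(4.615) = 2793.0 × 1.5293 ≈ 4271 m/s.

Δv ≈ 4270 m/s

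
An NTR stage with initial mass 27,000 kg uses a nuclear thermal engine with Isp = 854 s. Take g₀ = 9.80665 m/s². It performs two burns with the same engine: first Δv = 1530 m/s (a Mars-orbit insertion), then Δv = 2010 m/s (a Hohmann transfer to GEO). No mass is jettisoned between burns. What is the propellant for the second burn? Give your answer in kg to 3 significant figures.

v_e = Isp · g₀ = 854 × 9.80665 = 8374.9 m/s.
After the first burn: m = 27000 × exp(−1530/8374.9) = 27000 × 0.83303 = 22,491.8 kg.
After the second burn: m = 22,491.8 × exp(−2010/8374.9) = 22,491.8 × 0.78663 = 17,692.7 kg.
Second-burn propellant = 22,491.8 − 17,692.7 = 4,799.1 kg.

propellant for the second burn ≈ 4800 kg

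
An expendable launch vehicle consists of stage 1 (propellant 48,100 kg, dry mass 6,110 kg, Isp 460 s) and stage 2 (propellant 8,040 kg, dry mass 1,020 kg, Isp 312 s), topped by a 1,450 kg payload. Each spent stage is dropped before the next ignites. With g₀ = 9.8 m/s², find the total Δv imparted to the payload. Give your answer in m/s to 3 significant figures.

Ignition mass of stage 1 = 48,100+6,110 + 8,040+1,020 + 1,450 = 64,720 kg.
Stage 1: m₀ = 64,720 kg, m_f = 64,720 − 48,100 = 16,620 kg; Δv = 460×9.8×ln(3.894) = 4508.0×1.3595 ≈ 6128 m/s.
Stage 2: m₀ = 10,510 kg, m_f = 10,510 − 8,040 = 2,470 kg; Δv = 312×9.8×ln(4.255) = 3057.6×1.4481 ≈ 4428 m/s.
Total Δv = 6128 + 4428 = 10556 m/s.

Δv ≈ 10600 m/s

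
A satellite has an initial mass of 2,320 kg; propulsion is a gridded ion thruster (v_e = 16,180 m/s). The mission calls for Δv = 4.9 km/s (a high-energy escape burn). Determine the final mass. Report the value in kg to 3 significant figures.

m₀/m_f = exp(Δv / v_e) = exp(4900 / 16180.0) = exp(0.3028) = 1.3537.
m_f = m₀ / 1.3537 = 2,320 / 1.3537 = 1,713.82 kg.

final mass ≈ 1710 kg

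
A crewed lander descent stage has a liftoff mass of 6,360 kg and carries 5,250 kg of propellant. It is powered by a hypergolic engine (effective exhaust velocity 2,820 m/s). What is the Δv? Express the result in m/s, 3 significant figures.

m_f = m₀ − m_prop = 6,360 − 5,250 = 1,110 kg.
From the ideal rocket equation, Δv = v_e · ln(m₀/m_f) = 2820.0 × ln(5.73) = 2820.0 × 1.7457 ≈ 4922.8 m/s.

Δv ≈ 4920 m/s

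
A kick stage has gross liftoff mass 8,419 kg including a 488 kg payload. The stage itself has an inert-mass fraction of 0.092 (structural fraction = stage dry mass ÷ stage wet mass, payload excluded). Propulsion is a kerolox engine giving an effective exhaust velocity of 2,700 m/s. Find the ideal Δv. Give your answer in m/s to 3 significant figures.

Δv ≈ 5220 m/s

Stage wet mass = m₀ − payload = 8,419 − 488 = 7,931 kg.
Stage dry mass = ε × stage wet mass = 0.092 × 7,931 = 729.652 kg.
Burnout mass m_f = stage dry + payload = 729.652 + 488 = 1,217.652 kg.
Using Δv = v_e ln(m₀/m_f): Δv = v_e · ln(8,419/1,217.652) = 2700.0 × ln(6.914) = 2700.0 × 1.9336 ≈ 5221 m/s.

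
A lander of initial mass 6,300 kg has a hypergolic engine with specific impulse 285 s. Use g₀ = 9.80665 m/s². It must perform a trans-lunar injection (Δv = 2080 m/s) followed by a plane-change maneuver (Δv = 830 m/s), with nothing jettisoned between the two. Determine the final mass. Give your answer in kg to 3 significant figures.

final mass ≈ 2220 kg

v_e = Isp · g₀ = 285 × 9.80665 = 2794.9 m/s.
After the first burn: m = 6300 × exp(−2080/2794.9) = 6300 × 0.47511 = 2,993.19 kg.
After the second burn: m = 2,993.19 × exp(−830/2794.9) = 2,993.19 × 0.74307 = 2,224.15 kg.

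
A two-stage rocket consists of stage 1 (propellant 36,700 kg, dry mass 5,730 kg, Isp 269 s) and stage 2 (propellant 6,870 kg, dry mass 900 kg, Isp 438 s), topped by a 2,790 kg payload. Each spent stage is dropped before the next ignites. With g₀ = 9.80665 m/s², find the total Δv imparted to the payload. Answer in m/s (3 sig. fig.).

Ignition mass of stage 1 = 36,700+5,730 + 6,870+900 + 2,790 = 52,990 kg.
Stage 1: m₀ = 52,990 kg, m_f = 52,990 − 36,700 = 16,290 kg; Δv = 269×9.80665×ln(3.253) = 2638.0×1.1796 ≈ 3112 m/s.
Stage 2: m₀ = 10,560 kg, m_f = 10,560 − 6,870 = 3,690 kg; Δv = 438×9.80665×ln(2.862) = 4295.3×1.0514 ≈ 4516 m/s.
Total Δv = 3112 + 4516 = 7628 m/s.

Δv ≈ 7630 m/s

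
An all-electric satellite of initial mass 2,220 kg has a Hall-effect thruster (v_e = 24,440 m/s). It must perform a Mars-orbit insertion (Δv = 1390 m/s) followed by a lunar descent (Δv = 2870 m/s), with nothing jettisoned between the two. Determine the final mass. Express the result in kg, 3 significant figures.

After the first burn: m = 2220 × exp(−1390/24440.0) = 2220 × 0.94471 = 2,097.26 kg.
After the second burn: m = 2,097.26 × exp(−2870/24440.0) = 2,097.26 × 0.88920 = 1,864.88 kg.

final mass ≈ 1860 kg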